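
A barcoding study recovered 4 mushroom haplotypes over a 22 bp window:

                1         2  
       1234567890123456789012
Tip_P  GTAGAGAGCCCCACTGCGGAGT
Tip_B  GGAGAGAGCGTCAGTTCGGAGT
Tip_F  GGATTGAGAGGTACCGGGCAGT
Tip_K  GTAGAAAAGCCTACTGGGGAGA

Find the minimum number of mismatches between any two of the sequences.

5

Pairwise Hamming distances:
  Tip_P vs Tip_B: 5
  Tip_P vs Tip_F: 10
  Tip_P vs Tip_K: 6
  Tip_B vs Tip_F: 10
  Tip_B vs Tip_K: 11
  Tip_F vs Tip_K: 11
The smallest is 5, between Tip_P and Tip_B.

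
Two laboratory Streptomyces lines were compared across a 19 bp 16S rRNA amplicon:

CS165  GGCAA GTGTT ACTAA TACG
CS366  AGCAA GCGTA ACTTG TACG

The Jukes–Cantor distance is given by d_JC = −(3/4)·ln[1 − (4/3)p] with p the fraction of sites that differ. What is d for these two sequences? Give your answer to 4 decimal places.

Differing sites — 1:G/A; 7:T/C; 10:T/A; 14:A/T; 15:A/G.
p = 5/19 = 0.263158.
d = −0.75 · ln(1 − (4/3)·0.263158) = −0.75 · ln(0.649123) = −0.75 · (-0.432133) = 0.3241.

0.3241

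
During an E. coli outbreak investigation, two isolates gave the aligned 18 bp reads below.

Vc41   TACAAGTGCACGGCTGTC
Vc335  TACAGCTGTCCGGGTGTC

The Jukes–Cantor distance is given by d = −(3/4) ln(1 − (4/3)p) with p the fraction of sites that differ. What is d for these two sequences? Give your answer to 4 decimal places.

0.3470

Mismatches occur at site 5 (A/G), site 6 (G/C), site 9 (C/T), site 10 (A/C), site 14 (C/G).
p = 5/18 = 0.277778.
d = −0.75 · ln(1 − (4/3)·0.277778) = −0.75 · ln(0.629629) = −0.75 · (-0.462625) = 0.3470.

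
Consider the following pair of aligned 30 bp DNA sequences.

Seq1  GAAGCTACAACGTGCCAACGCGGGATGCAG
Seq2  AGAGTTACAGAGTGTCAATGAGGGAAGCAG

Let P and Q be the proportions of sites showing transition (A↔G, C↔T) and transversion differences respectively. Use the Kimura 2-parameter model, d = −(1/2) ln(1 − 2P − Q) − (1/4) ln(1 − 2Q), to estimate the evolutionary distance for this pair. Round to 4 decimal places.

Mismatches occur at site 1 (G→A, transition), site 2 (A→G, transition), site 5 (C→T, transition), site 10 (A→G, transition), site 11 (C→A, transversion), site 15 (C→T, transition), site 19 (C→T, transition), site 21 (C→A, transversion), site 26 (T→A, transversion).
Of the 9 differences, 6 transitions and 3 transversions over 30 sites: P = 6/30 = 0.200000, Q = 3/30 = 0.100000.
d = −0.5·ln(0.500000) − 0.25·ln(0.800000) = −0.5·(-0.693147) − 0.25·(-0.223144) = 0.4024.

0.4024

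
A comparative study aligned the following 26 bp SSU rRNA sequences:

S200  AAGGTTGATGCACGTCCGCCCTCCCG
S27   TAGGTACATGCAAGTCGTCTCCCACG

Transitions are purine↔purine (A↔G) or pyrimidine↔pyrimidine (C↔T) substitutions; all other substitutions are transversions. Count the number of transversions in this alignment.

7

Mismatches occur at site 1 (A→T, transversion), site 6 (T→A, transversion), site 7 (G→C, transversion), site 13 (C→A, transversion), site 17 (C→G, transversion), site 18 (G→T, transversion), site 20 (C→T, transition), site 22 (T→C, transition), site 24 (C→A, transversion).
Of the 9 differences, 2 transitions and 7 transversions, so the answer is 7.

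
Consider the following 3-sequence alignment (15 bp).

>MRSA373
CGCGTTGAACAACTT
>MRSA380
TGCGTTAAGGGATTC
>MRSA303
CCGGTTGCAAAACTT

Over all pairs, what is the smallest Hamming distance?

Pairwise Hamming distances:
  MRSA373 vs MRSA380: 7
  MRSA373 vs MRSA303: 4
  MRSA380 vs MRSA303: 10
The smallest is 4, between MRSA373 and MRSA303.

4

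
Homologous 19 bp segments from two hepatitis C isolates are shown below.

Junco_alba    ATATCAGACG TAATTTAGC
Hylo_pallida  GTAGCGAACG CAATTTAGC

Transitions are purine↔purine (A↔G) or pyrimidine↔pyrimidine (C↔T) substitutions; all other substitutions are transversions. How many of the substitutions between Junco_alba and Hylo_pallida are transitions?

4

The sequences differ at positions 1 (A/G, transition), 4 (T/G, transversion), 6 (A/G, transition), 7 (G/A, transition), 11 (T/C, transition).
Of the 5 differences, 4 transitions and 1 transversion, so the answer is 4.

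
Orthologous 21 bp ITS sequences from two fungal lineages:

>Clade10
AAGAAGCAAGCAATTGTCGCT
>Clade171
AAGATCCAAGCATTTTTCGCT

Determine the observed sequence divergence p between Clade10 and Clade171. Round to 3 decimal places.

0.190

Mismatches occur at site 5 (A/T), site 6 (G/C), site 13 (A/T), site 16 (G/T).
There are 4 differences over 21 sites, so p = 4/21 = 0.190.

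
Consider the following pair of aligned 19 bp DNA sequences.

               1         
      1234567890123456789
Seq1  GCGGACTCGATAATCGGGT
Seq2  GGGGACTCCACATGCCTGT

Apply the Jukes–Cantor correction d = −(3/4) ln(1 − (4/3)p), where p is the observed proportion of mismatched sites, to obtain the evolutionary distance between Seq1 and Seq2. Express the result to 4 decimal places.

Mismatches occur at site 2 (C↔G), site 9 (G↔C), site 11 (T↔C), site 13 (A↔T), site 14 (T↔G), site 16 (G↔C), site 17 (G↔T).
p = 7/19 = 0.368421.
d = −0.75 · ln(1 − (4/3)·0.368421) = −0.75 · ln(0.508772) = −0.75 · (-0.675755) = 0.5068.

0.5068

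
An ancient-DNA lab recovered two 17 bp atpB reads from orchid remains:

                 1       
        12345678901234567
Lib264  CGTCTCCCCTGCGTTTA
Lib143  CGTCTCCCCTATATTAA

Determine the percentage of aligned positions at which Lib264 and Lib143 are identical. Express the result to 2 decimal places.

Mismatches occur at site 11 (G→A), site 12 (C→T), site 13 (G→A), site 16 (T→A).
13 of the 17 sites match, so the percent identity is 13/17 × 100 = 76.47%.

76.47%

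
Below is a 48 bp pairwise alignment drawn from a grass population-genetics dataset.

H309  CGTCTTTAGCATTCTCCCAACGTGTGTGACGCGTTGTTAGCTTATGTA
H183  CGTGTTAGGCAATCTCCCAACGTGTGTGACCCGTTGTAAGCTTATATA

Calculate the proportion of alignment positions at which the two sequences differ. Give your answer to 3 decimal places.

Differing sites — 4:C/G; 7:T/A; 8:A/G; 12:T/A; 31:G/C; 38:T/A; 46:G/A.
There are 7 differences over 48 sites, so p = 7/48 = 0.146.

0.146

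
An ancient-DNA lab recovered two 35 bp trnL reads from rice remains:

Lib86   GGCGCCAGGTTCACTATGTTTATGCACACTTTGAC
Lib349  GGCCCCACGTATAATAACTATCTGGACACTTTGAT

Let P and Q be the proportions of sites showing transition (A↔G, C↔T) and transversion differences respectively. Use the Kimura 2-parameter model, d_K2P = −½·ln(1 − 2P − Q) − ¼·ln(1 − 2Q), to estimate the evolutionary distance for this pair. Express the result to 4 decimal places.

0.4127

The sequences differ at positions 4 (G/C, transversion), 8 (G/C, transversion), 11 (T/A, transversion), 12 (C/T, transition), 14 (C/A, transversion), 17 (T/A, transversion), 18 (G/C, transversion), 20 (T/A, transversion), 22 (A/C, transversion), 25 (C/G, transversion), 35 (C/T, transition).
Of the 11 differences, 2 transitions and 9 transversions over 35 sites: P = 2/35 = 0.057143, Q = 9/35 = 0.257143.
d = −0.5·ln(0.628571) − 0.25·ln(0.485714) = −0.5·(-0.464306) − 0.25·(-0.722135) = 0.4127.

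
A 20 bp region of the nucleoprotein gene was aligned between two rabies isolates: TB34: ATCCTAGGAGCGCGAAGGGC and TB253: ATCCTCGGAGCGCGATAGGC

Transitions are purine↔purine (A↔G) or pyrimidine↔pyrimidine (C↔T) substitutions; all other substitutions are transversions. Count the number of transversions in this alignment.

The sequences differ at positions 6 (A/C, transversion), 16 (A/T, transversion), 17 (G/A, transition).
Of the 3 differences, 1 transition and 2 transversions, so the answer is 2.

2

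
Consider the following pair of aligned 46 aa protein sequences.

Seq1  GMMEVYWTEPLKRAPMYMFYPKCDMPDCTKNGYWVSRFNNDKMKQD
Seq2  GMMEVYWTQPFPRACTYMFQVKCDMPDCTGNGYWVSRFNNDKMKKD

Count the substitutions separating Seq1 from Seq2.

9

The sequences differ at positions 9 (E/Q), 11 (L/F), 12 (K/P), 15 (P/C), 16 (M/T), 20 (Y/Q), 21 (P/V), 30 (K/G), 45 (Q/K).
That gives 9 mismatches out of 46 aligned sites, so the Hamming distance is 9.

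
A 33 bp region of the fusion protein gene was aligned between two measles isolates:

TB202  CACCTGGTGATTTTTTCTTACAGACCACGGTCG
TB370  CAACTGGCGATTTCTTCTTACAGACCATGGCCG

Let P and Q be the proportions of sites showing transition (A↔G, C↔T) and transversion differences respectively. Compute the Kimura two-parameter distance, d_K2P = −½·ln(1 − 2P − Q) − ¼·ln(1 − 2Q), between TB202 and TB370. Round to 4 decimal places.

0.1749

Mismatches occur at site 3 (C/A, transversion), site 8 (T/C, transition), site 14 (T/C, transition), site 28 (C/T, transition), site 31 (T/C, transition).
Of the 5 differences, 4 transitions and 1 transversion over 33 sites: P = 4/33 = 0.121212, Q = 1/33 = 0.030303.
d = −0.5·ln(0.727273) − 0.25·ln(0.939394) = −0.5·(-0.318453) − 0.25·(-0.062520) = 0.1749.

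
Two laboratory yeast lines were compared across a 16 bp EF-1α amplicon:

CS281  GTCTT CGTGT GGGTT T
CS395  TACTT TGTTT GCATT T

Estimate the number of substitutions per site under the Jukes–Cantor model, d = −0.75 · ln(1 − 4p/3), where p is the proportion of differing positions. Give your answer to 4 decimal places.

0.5199

Mismatches occur at site 1 (G↔T), site 2 (T↔A), site 6 (C↔T), site 9 (G↔T), site 12 (G↔C), site 13 (G↔A).
p = 6/16 = 0.375000.
d = −0.75 · ln(1 − (4/3)·0.375000) = −0.75 · ln(0.500000) = −0.75 · (-0.693147) = 0.5199.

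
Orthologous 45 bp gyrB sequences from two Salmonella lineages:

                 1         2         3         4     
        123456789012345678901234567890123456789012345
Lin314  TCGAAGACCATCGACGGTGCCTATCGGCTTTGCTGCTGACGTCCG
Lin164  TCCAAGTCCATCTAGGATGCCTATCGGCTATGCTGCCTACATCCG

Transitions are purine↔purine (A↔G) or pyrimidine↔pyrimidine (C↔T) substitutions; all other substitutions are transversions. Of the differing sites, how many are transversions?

6

The sequences differ at positions 3 (G/C, transversion), 7 (A/T, transversion), 13 (G/T, transversion), 15 (C/G, transversion), 17 (G/A, transition), 30 (T/A, transversion), 37 (T/C, transition), 38 (G/T, transversion), 41 (G/A, transition).
Of the 9 differences, 3 transitions and 6 transversions, so the answer is 6.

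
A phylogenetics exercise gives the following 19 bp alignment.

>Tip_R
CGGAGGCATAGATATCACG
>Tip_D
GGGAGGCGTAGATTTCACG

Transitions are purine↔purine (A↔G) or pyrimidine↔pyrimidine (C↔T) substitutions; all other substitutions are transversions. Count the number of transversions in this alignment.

2

Differing sites — 1:C/G (Tv); 8:A/G (Ti); 14:A/T (Tv).
Of the 3 differences, 1 transition and 2 transversions, so the answer is 2.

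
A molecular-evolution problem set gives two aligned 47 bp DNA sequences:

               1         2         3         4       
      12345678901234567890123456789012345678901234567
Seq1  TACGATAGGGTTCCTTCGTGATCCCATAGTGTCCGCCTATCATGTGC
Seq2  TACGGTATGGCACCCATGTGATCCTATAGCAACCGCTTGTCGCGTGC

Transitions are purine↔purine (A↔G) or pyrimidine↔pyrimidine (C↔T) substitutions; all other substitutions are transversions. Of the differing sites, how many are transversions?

4

Differing sites — 5:A/G (Ti); 8:G/T (Tv); 11:T/C (Ti); 12:T/A (Tv); 15:T/C (Ti); 16:T/A (Tv); 17:C/T (Ti); 25:C/T (Ti); 30:T/C (Ti); 31:G/A (Ti); 32:T/A (Tv); 37:C/T (Ti); 39:A/G (Ti); 42:A/G (Ti); 43:T/C (Ti).
Of the 15 differences, 11 transitions and 4 transversions, so the answer is 4.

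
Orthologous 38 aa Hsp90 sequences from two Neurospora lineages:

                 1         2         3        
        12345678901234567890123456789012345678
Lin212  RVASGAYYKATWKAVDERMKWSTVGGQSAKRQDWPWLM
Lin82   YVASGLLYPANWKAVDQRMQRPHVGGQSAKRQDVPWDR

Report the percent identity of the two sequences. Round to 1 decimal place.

65.8%

Differing sites — 1:R/Y; 6:A/L; 7:Y/L; 9:K/P; 11:T/N; 17:E/Q; 20:K/Q; 21:W/R; 22:S/P; 23:T/H; 34:W/V; 37:L/D; 38:M/R.
25 of the 38 sites match, so the percent identity is 25/38 × 100 = 65.8%.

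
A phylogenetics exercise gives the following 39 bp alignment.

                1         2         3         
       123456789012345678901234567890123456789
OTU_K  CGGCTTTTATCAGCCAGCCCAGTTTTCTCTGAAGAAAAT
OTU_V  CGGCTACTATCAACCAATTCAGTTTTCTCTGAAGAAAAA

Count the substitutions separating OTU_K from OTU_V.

7

Mismatches occur at site 6 (T→A), site 7 (T→C), site 13 (G→A), site 17 (G→A), site 18 (C→T), site 19 (C→T), site 39 (T→A).
That gives 7 mismatches out of 39 aligned sites, so the Hamming distance is 7.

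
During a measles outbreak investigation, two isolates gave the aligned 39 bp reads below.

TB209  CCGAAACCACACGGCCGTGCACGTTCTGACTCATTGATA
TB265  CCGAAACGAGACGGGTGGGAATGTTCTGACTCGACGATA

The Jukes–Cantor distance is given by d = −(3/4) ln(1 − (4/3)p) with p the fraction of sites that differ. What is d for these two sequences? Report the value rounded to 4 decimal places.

The sequences differ at positions 8 (C/G), 10 (C/G), 15 (C/G), 16 (C/T), 18 (T/G), 20 (C/A), 22 (C/T), 33 (A/G), 34 (T/A), 35 (T/C).
p = 10/39 = 0.256410.
d = −0.75 · ln(1 − (4/3)·0.256410) = −0.75 · ln(0.658120) = −0.75 · (-0.418368) = 0.3138.

0.3138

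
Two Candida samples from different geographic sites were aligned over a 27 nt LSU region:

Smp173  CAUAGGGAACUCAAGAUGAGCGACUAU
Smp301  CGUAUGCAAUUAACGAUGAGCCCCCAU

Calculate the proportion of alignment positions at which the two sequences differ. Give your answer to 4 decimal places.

Differing sites — 2:A/G; 5:G/U; 7:G/C; 10:C/U; 12:C/A; 14:A/C; 22:G/C; 23:A/C; 25:U/C.
There are 9 differences over 27 sites, so p = 9/27 = 0.3333.

0.3333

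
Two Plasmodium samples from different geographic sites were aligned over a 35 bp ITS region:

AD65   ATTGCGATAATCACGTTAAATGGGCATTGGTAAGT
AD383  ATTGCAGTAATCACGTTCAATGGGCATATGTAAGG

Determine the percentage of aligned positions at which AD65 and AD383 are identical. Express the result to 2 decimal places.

Mismatches occur at site 6 (G↔A), site 7 (A↔G), site 18 (A↔C), site 28 (T↔A), site 29 (G↔T), site 35 (T↔G).
29 of the 35 sites match, so the percent identity is 29/35 × 100 = 82.86%.

82.86%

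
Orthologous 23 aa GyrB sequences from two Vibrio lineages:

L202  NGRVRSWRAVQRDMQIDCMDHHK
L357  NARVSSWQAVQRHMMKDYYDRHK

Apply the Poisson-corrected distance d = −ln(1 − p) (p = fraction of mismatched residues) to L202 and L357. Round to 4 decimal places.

0.4964

Mismatches occur at site 2 (G→A), site 5 (R→S), site 8 (R→Q), site 13 (D→H), site 15 (Q→M), site 16 (I→K), site 18 (C→Y), site 19 (M→Y), site 21 (H→R).
p = 9/23 = 0.391304.
d = −ln(1 − 0.391304) = −ln(0.608696) = 0.4964.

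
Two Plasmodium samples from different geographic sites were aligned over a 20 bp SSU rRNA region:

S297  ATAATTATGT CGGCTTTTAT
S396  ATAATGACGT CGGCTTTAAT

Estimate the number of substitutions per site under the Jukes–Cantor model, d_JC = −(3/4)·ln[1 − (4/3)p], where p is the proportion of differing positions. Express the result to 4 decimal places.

0.1674

Mismatches occur at site 6 (T/G), site 8 (T/C), site 18 (T/A).
p = 3/20 = 0.150000.
d = −0.75 · ln(1 − (4/3)·0.150000) = −0.75 · ln(0.800000) = −0.75 · (-0.223144) = 0.1674.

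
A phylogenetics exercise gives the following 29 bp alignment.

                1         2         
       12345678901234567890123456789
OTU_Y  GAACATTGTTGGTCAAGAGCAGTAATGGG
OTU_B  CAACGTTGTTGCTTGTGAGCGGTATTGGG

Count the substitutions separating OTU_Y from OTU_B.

Mismatches occur at site 1 (G→C), site 5 (A→G), site 12 (G→C), site 14 (C→T), site 15 (A→G), site 16 (A→T), site 21 (A→G), site 25 (A→T).
That gives 8 mismatches out of 29 aligned sites, so the Hamming distance is 8.

8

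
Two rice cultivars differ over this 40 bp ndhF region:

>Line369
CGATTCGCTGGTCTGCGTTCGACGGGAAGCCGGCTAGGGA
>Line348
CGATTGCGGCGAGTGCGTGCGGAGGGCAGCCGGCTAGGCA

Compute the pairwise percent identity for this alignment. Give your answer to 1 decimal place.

70.0%

Mismatches occur at site 6 (C↔G), site 7 (G↔C), site 8 (C↔G), site 9 (T↔G), site 10 (G↔C), site 12 (T↔A), site 13 (C↔G), site 19 (T↔G), site 22 (A↔G), site 23 (C↔A), site 27 (A↔C), site 39 (G↔C).
28 of the 40 sites match, so the percent identity is 28/40 × 100 = 70.0%.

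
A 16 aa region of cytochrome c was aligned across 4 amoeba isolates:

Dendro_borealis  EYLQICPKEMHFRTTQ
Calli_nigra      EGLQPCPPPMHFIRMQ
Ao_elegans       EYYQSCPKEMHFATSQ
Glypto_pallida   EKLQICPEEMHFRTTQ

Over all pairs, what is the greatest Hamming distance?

Pairwise Hamming distances:
  Dendro_borealis vs Calli_nigra: 7
  Dendro_borealis vs Ao_elegans: 4
  Dendro_borealis vs Glypto_pallida: 2
  Calli_nigra vs Ao_elegans: 8
  Calli_nigra vs Glypto_pallida: 7
  Ao_elegans vs Glypto_pallida: 6
The largest is 8, between Calli_nigra and Ao_elegans.

8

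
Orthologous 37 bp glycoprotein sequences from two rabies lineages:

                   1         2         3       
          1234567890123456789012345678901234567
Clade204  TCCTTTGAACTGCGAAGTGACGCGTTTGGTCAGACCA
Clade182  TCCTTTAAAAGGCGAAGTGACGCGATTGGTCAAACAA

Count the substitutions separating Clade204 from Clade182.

Differing sites — 7:G/A; 10:C/A; 11:T/G; 25:T/A; 33:G/A; 36:C/A.
That gives 6 mismatches out of 37 aligned sites, so the Hamming distance is 6.

6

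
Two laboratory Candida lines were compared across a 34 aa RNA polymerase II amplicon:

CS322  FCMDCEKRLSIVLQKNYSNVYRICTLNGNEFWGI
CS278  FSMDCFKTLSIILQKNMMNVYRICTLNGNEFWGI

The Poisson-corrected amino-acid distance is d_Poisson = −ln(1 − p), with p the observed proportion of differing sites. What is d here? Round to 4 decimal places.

0.1942

Differing sites — 2:C/S; 6:E/F; 8:R/T; 12:V/I; 17:Y/M; 18:S/M.
p = 6/34 = 0.176471.
d = −ln(1 − 0.176471) = −ln(0.823529) = 0.1942.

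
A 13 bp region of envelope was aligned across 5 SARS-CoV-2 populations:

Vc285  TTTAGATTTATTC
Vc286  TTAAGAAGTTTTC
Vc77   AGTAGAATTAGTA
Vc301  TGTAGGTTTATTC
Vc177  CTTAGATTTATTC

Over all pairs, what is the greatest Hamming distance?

Pairwise Hamming distances:
  Vc285 vs Vc286: 4
  Vc285 vs Vc77: 5
  Vc285 vs Vc301: 2
  Vc285 vs Vc177: 1
  Vc286 vs Vc77: 7
  Vc286 vs Vc301: 6
  Vc286 vs Vc177: 5
  Vc77 vs Vc301: 5
  Vc77 vs Vc177: 5
  Vc301 vs Vc177: 3
The largest is 7, between Vc286 and Vc77.

7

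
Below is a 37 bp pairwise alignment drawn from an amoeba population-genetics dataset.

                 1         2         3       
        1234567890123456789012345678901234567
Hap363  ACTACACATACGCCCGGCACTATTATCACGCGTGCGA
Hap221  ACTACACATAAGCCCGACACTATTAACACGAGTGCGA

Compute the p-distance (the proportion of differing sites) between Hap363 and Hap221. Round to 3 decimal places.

0.108

The sequences differ at positions 11 (C/A), 17 (G/A), 26 (T/A), 31 (C/A).
There are 4 differences over 37 sites, so p = 4/37 = 0.108.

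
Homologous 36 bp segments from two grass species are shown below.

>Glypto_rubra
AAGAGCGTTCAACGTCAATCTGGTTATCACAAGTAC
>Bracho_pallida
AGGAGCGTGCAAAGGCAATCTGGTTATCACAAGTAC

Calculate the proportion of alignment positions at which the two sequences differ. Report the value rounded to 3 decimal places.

Mismatches occur at site 2 (A/G), site 9 (T/G), site 13 (C/A), site 15 (T/G).
There are 4 differences over 36 sites, so p = 4/36 = 0.111.

0.111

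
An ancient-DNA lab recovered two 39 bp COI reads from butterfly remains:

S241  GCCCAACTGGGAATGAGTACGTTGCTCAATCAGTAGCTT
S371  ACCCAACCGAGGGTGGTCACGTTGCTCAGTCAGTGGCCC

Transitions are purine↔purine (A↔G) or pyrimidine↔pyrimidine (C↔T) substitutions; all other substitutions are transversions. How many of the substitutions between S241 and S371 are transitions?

11

The sequences differ at positions 1 (G/A, transition), 8 (T/C, transition), 10 (G/A, transition), 12 (A/G, transition), 13 (A/G, transition), 16 (A/G, transition), 17 (G/T, transversion), 18 (T/C, transition), 29 (A/G, transition), 35 (A/G, transition), 38 (T/C, transition), 39 (T/C, transition).
Of the 12 differences, 11 transitions and 1 transversion, so the answer is 11.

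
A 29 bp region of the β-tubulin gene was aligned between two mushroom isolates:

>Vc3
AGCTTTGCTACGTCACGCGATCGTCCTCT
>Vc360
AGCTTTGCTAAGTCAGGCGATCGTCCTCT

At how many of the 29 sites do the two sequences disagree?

2

Differing sites — 11:C/A; 16:C/G.
That gives 2 mismatches out of 29 aligned sites, so the Hamming distance is 2.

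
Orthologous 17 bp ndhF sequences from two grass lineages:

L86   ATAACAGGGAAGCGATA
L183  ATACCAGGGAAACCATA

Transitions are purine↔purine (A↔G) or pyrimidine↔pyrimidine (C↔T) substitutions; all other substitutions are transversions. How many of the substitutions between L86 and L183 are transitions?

The sequences differ at positions 4 (A/C, transversion), 12 (G/A, transition), 14 (G/C, transversion).
Of the 3 differences, 1 transition and 2 transversions, so the answer is 1.

1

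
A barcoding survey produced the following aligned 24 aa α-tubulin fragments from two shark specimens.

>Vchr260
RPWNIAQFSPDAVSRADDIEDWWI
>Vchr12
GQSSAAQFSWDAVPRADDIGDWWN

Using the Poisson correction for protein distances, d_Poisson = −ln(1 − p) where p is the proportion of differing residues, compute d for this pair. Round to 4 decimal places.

0.4700

Differing sites — 1:R/G; 2:P/Q; 3:W/S; 4:N/S; 5:I/A; 10:P/W; 14:S/P; 20:E/G; 24:I/N.
p = 9/24 = 0.375000.
d = −ln(1 − 0.375000) = −ln(0.625000) = 0.4700.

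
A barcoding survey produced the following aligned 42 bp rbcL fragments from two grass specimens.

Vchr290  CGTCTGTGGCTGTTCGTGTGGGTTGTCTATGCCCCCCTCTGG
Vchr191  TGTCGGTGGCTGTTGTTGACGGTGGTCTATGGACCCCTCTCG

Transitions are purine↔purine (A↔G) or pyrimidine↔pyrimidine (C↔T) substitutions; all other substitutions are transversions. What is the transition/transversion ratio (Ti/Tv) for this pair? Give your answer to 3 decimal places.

0.111

Differing sites — 1:C/T (Ti); 5:T/G (Tv); 15:C/G (Tv); 16:G/T (Tv); 19:T/A (Tv); 20:G/C (Tv); 24:T/G (Tv); 32:C/G (Tv); 33:C/A (Tv); 41:G/C (Tv).
Of the 10 differences, 1 transition and 9 transversions, so Ti/Tv = 1/9 = 0.111.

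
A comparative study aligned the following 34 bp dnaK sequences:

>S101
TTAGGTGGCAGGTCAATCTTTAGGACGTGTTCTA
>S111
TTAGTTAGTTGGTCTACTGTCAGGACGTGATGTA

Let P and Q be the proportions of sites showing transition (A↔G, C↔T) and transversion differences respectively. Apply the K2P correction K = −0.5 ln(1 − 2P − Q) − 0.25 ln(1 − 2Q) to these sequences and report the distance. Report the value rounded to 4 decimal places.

0.4268

Differing sites — 5:G/T (Tv); 7:G/A (Ti); 9:C/T (Ti); 10:A/T (Tv); 15:A/T (Tv); 17:T/C (Ti); 18:C/T (Ti); 19:T/G (Tv); 21:T/C (Ti); 30:T/A (Tv); 32:C/G (Tv).
Of the 11 differences, 5 transitions and 6 transversions over 34 sites: P = 5/34 = 0.147059, Q = 6/34 = 0.176471.
d = −0.5·ln(0.529411) − 0.25·ln(0.647058) = −0.5·(-0.635990) − 0.25·(-0.435319) = 0.4268.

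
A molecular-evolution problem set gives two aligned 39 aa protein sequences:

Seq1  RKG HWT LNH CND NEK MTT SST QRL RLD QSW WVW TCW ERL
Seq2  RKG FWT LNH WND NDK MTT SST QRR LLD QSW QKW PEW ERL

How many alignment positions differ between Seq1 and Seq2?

9

Differing sites — 4:H/F; 10:C/W; 14:E/D; 24:L/R; 25:R/L; 31:W/Q; 32:V/K; 34:T/P; 35:C/E.
That gives 9 mismatches out of 39 aligned sites, so the Hamming distance is 9.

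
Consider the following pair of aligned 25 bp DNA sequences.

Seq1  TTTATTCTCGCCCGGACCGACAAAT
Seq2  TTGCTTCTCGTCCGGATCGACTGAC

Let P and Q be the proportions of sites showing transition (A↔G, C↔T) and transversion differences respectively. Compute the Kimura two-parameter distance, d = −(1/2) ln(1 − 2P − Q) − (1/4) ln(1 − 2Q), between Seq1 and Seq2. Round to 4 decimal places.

0.3585

Differing sites — 3:T/G (Tv); 4:A/C (Tv); 11:C/T (Ti); 17:C/T (Ti); 22:A/T (Tv); 23:A/G (Ti); 25:T/C (Ti).
Of the 7 differences, 4 transitions and 3 transversions over 25 sites: P = 4/25 = 0.160000, Q = 3/25 = 0.120000.
d = −0.5·ln(0.560000) − 0.25·ln(0.760000) = −0.5·(-0.579818) − 0.25·(-0.274437) = 0.3585.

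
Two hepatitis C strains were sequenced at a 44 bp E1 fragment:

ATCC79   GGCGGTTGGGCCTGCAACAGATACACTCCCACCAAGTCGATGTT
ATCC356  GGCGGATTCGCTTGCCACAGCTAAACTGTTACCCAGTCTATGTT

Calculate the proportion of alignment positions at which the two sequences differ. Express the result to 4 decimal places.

The sequences differ at positions 6 (T/A), 8 (G/T), 9 (G/C), 12 (C/T), 16 (A/C), 21 (A/C), 24 (C/A), 28 (C/G), 29 (C/T), 30 (C/T), 34 (A/C), 39 (G/T).
There are 12 differences over 44 sites, so p = 12/44 = 0.2727.

0.2727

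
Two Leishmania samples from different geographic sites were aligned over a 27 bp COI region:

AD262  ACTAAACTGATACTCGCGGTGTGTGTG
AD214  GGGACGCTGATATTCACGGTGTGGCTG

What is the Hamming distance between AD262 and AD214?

9

The sequences differ at positions 1 (A/G), 2 (C/G), 3 (T/G), 5 (A/C), 6 (A/G), 13 (C/T), 16 (G/A), 24 (T/G), 25 (G/C).
That gives 9 mismatches out of 27 aligned sites, so the Hamming distance is 9.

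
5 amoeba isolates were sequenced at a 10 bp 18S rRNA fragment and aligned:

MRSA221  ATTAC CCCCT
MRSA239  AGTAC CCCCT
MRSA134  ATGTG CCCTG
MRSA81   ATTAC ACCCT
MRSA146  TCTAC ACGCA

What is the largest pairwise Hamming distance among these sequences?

9

Pairwise Hamming distances:
  MRSA221 vs MRSA239: 1
  MRSA221 vs MRSA134: 5
  MRSA221 vs MRSA81: 1
  MRSA221 vs MRSA146: 5
  MRSA239 vs MRSA134: 6
  MRSA239 vs MRSA81: 2
  MRSA239 vs MRSA146: 5
  MRSA134 vs MRSA81: 6
  MRSA134 vs MRSA146: 9
  MRSA81 vs MRSA146: 4
The largest is 9, between MRSA134 and MRSA146.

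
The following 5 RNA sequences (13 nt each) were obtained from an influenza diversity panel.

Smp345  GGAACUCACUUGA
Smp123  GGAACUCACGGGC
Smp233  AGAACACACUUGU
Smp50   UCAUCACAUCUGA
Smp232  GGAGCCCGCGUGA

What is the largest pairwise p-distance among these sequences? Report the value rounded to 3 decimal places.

Pairwise Hamming distances:
  Smp345 vs Smp123: 3
  Smp345 vs Smp233: 3
  Smp345 vs Smp50: 6
  Smp345 vs Smp232: 4
  Smp123 vs Smp233: 5
  Smp123 vs Smp50: 8
  Smp123 vs Smp232: 5
  Smp233 vs Smp50: 6
  Smp233 vs Smp232: 6
  Smp50 vs Smp232: 7
The largest is 8 mismatches, between Smp123 and Smp50; p = 8/13 = 0.615.

0.615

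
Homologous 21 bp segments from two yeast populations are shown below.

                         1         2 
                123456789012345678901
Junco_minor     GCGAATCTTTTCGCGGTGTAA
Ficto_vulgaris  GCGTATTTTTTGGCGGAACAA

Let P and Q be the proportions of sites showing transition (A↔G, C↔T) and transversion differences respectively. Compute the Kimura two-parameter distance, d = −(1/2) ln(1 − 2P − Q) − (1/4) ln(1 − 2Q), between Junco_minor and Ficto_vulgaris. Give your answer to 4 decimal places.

0.3639

Differing sites — 4:A/T (Tv); 7:C/T (Ti); 12:C/G (Tv); 17:T/A (Tv); 18:G/A (Ti); 19:T/C (Ti).
Of the 6 differences, 3 transitions and 3 transversions over 21 sites: P = 3/21 = 0.142857, Q = 3/21 = 0.142857.
d = −0.5·ln(0.571429) − 0.25·ln(0.714286) = −0.5·(-0.559615) − 0.25·(-0.336472) = 0.3639.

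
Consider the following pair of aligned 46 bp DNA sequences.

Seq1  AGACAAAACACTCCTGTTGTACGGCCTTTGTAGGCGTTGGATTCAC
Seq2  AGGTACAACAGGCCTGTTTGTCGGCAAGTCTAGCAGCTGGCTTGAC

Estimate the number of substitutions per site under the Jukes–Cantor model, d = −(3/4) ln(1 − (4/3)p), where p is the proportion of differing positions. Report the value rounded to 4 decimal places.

Mismatches occur at site 3 (A↔G), site 4 (C↔T), site 6 (A↔C), site 11 (C↔G), site 12 (T↔G), site 19 (G↔T), site 20 (T↔G), site 21 (A↔T), site 26 (C↔A), site 27 (T↔A), site 28 (T↔G), site 30 (G↔C), site 34 (G↔C), site 35 (C↔A), site 37 (T↔C), site 41 (A↔C), site 44 (C↔G).
p = 17/46 = 0.369565.
d = −0.75 · ln(1 − (4/3)·0.369565) = −0.75 · ln(0.507247) = −0.75 · (-0.678757) = 0.5091.

0.5091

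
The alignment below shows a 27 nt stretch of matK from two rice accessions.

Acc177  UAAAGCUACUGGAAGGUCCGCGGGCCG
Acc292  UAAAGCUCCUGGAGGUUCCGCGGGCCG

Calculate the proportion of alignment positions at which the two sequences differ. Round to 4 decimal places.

The sequences differ at positions 8 (A/C), 14 (A/G), 16 (G/U).
There are 3 differences over 27 sites, so p = 3/27 = 0.1111.

0.1111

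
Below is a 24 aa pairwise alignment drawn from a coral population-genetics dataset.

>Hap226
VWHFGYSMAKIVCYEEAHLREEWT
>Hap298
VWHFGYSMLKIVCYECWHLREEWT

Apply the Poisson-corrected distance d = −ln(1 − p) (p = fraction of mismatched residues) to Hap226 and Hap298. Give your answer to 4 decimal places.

The sequences differ at positions 9 (A/L), 16 (E/C), 17 (A/W).
p = 3/24 = 0.125000.
d = −ln(1 − 0.125000) = −ln(0.875000) = 0.1335.

0.1335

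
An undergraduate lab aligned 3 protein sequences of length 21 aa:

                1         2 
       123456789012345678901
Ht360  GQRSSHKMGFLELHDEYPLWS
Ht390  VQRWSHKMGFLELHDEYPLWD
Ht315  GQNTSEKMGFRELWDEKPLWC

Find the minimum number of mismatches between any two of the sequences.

3

Pairwise Hamming distances:
  Ht360 vs Ht390: 3
  Ht360 vs Ht315: 7
  Ht390 vs Ht315: 8
The smallest is 3, between Ht360 and Ht390.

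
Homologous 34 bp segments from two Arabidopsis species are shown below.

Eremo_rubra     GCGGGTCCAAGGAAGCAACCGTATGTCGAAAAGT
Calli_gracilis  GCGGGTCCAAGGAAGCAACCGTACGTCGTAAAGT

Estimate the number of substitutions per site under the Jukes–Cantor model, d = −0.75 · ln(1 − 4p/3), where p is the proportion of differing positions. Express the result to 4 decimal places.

0.0613

The sequences differ at positions 24 (T/C), 29 (A/T).
p = 2/34 = 0.058824.
d = −0.75 · ln(1 − (4/3)·0.058824) = −0.75 · ln(0.921568) = −0.75 · (-0.081679) = 0.0613.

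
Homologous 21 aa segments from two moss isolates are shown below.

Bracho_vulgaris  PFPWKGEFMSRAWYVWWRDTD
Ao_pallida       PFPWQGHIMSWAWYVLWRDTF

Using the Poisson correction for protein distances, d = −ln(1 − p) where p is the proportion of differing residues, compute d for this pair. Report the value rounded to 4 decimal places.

0.3365

Mismatches occur at site 5 (K↔Q), site 7 (E↔H), site 8 (F↔I), site 11 (R↔W), site 16 (W↔L), site 21 (D↔F).
p = 6/21 = 0.285714.
d = −ln(1 − 0.285714) = −ln(0.714286) = 0.3365.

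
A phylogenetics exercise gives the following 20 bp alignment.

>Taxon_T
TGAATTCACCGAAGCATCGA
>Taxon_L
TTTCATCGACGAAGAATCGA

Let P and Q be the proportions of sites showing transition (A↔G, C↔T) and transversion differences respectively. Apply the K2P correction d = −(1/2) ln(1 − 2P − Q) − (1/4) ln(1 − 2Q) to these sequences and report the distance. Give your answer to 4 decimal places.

0.4845

The sequences differ at positions 2 (G/T, transversion), 3 (A/T, transversion), 4 (A/C, transversion), 5 (T/A, transversion), 8 (A/G, transition), 9 (C/A, transversion), 15 (C/A, transversion).
Of the 7 differences, 1 transition and 6 transversions over 20 sites: P = 1/20 = 0.050000, Q = 6/20 = 0.300000.
d = −0.5·ln(0.600000) − 0.25·ln(0.400000) = −0.5·(-0.510826) − 0.25·(-0.916291) = 0.4845.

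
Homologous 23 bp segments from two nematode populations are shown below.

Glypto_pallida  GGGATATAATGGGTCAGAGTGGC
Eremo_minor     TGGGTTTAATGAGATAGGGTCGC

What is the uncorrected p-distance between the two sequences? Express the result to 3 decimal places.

0.348

Mismatches occur at site 1 (G↔T), site 4 (A↔G), site 6 (A↔T), site 12 (G↔A), site 14 (T↔A), site 15 (C↔T), site 18 (A↔G), site 21 (G↔C).
There are 8 differences over 23 sites, so p = 8/23 = 0.348.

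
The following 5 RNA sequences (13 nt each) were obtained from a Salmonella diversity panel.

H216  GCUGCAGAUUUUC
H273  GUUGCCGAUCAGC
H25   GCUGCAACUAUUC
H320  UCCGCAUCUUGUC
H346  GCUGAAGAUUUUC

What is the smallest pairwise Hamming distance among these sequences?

1

Pairwise Hamming distances:
  H216 vs H273: 5
  H216 vs H25: 3
  H216 vs H320: 5
  H216 vs H346: 1
  H273 vs H25: 7
  H273 vs H320: 9
  H273 vs H346: 6
  H25 vs H320: 5
  H25 vs H346: 4
  H320 vs H346: 6
The smallest is 1, between H216 and H346.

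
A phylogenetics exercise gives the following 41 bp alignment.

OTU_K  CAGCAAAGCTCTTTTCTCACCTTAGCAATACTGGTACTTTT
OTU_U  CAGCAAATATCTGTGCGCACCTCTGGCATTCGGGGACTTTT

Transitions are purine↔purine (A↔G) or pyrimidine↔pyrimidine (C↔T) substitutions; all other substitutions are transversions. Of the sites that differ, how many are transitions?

The sequences differ at positions 8 (G/T, transversion), 9 (C/A, transversion), 13 (T/G, transversion), 15 (T/G, transversion), 17 (T/G, transversion), 23 (T/C, transition), 24 (A/T, transversion), 26 (C/G, transversion), 27 (A/C, transversion), 30 (A/T, transversion), 32 (T/G, transversion), 35 (T/G, transversion).
Of the 12 differences, 1 transition and 11 transversions, so the answer is 1.

1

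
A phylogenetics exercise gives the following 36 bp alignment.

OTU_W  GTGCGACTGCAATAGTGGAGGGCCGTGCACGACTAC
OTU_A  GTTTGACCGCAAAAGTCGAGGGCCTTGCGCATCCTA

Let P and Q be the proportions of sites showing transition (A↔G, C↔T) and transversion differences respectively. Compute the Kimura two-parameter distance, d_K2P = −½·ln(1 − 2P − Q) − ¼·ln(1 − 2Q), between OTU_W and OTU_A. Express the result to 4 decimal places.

The sequences differ at positions 3 (G/T, transversion), 4 (C/T, transition), 8 (T/C, transition), 13 (T/A, transversion), 17 (G/C, transversion), 25 (G/T, transversion), 29 (A/G, transition), 31 (G/A, transition), 32 (A/T, transversion), 34 (T/C, transition), 35 (A/T, transversion), 36 (C/A, transversion).
Of the 12 differences, 5 transitions and 7 transversions over 36 sites: P = 5/36 = 0.138889, Q = 7/36 = 0.194444.
d = −0.5·ln(0.527778) − 0.25·ln(0.611112) = −0.5·(-0.639080) − 0.25·(-0.492475) = 0.4427.

0.4427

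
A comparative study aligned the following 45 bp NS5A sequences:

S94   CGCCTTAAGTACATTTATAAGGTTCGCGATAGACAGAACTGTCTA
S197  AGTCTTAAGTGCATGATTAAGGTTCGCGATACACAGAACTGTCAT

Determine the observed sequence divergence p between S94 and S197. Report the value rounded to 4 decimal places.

0.2000

Differing sites — 1:C/A; 3:C/T; 11:A/G; 15:T/G; 16:T/A; 17:A/T; 32:G/C; 44:T/A; 45:A/T.
There are 9 differences over 45 sites, so p = 9/45 = 0.2000.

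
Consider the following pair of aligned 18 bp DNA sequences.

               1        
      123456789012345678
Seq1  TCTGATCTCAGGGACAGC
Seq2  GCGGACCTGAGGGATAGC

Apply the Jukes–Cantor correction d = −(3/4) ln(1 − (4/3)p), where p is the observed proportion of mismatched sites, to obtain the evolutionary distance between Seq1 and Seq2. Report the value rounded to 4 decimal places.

0.3470

Mismatches occur at site 1 (T→G), site 3 (T→G), site 6 (T→C), site 9 (C→G), site 15 (C→T).
p = 5/18 = 0.277778.
d = −0.75 · ln(1 − (4/3)·0.277778) = −0.75 · ln(0.629629) = −0.75 · (-0.462625) = 0.3470.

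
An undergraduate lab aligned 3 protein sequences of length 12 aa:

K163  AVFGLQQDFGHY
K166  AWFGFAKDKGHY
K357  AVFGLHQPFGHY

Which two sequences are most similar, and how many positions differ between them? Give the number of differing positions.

Pairwise Hamming distances:
  K163 vs K166: 5
  K163 vs K357: 2
  K166 vs K357: 6
The smallest is 2, between K163 and K357.

2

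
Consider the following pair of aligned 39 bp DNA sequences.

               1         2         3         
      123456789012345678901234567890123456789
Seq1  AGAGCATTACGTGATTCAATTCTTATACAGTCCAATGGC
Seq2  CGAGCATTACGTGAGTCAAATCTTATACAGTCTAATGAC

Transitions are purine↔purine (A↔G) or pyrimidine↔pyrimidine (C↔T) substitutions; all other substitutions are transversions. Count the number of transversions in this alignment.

Differing sites — 1:A/C (Tv); 15:T/G (Tv); 20:T/A (Tv); 33:C/T (Ti); 38:G/A (Ti).
Of the 5 differences, 2 transitions and 3 transversions, so the answer is 3.

3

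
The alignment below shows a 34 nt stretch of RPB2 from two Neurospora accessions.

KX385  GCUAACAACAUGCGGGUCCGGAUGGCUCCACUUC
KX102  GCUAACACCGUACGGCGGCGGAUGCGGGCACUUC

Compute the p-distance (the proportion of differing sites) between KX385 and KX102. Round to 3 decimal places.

0.294

The sequences differ at positions 8 (A/C), 10 (A/G), 12 (G/A), 16 (G/C), 17 (U/G), 18 (C/G), 25 (G/C), 26 (C/G), 27 (U/G), 28 (C/G).
There are 10 differences over 34 sites, so p = 10/34 = 0.294.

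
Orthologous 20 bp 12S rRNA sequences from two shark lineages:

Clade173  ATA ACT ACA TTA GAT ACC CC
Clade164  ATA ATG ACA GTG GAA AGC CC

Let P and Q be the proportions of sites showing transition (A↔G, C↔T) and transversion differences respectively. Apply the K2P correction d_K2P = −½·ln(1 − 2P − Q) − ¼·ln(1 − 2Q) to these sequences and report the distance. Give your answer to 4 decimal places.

0.3831

Differing sites — 5:C/T (Ti); 6:T/G (Tv); 10:T/G (Tv); 12:A/G (Ti); 15:T/A (Tv); 17:C/G (Tv).
Of the 6 differences, 2 transitions and 4 transversions over 20 sites: P = 2/20 = 0.100000, Q = 4/20 = 0.200000.
d = −0.5·ln(0.600000) − 0.25·ln(0.600000) = −0.5·(-0.510826) − 0.25·(-0.510826) = 0.3831.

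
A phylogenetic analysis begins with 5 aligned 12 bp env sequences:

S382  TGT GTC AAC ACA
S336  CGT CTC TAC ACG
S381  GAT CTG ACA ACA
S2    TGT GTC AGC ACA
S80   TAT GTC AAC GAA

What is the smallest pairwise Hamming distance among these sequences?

1

Pairwise Hamming distances:
  S382 vs S336: 4
  S382 vs S381: 6
  S382 vs S2: 1
  S382 vs S80: 3
  S336 vs S381: 7
  S336 vs S2: 5
  S336 vs S80: 7
  S381 vs S2: 6
  S381 vs S80: 7
  S2 vs S80: 4
The smallest is 1, between S382 and S2.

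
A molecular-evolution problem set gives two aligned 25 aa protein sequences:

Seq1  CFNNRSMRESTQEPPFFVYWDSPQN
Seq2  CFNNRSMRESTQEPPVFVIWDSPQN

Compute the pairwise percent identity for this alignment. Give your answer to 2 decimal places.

Differing sites — 16:F/V; 19:Y/I.
23 of the 25 sites match, so the percent identity is 23/25 × 100 = 92.00%.

92.00%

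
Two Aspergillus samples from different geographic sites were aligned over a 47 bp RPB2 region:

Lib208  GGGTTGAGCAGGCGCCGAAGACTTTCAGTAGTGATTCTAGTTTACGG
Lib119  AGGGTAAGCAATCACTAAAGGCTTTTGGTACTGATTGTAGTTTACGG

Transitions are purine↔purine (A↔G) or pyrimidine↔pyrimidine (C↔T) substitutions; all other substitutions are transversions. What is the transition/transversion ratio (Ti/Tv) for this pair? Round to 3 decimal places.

Differing sites — 1:G/A (Ti); 4:T/G (Tv); 6:G/A (Ti); 11:G/A (Ti); 12:G/T (Tv); 14:G/A (Ti); 16:C/T (Ti); 17:G/A (Ti); 21:A/G (Ti); 26:C/T (Ti); 27:A/G (Ti); 31:G/C (Tv); 37:C/G (Tv).
Of the 13 differences, 9 transitions and 4 transversions, so Ti/Tv = 9/4 = 2.250.

2.250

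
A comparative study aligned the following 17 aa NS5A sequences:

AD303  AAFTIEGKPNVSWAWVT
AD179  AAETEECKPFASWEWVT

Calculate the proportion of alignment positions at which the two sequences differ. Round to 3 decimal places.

Differing sites — 3:F/E; 5:I/E; 7:G/C; 10:N/F; 11:V/A; 14:A/E.
There are 6 differences over 17 sites, so p = 6/17 = 0.353.

0.353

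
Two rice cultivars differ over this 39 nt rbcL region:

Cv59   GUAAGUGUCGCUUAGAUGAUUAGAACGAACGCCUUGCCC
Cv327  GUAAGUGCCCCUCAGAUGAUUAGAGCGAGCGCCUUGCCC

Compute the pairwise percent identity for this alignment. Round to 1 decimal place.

Differing sites — 8:U/C; 10:G/C; 13:U/C; 25:A/G; 29:A/G.
34 of the 39 sites match, so the percent identity is 34/39 × 100 = 87.2%.

87.2%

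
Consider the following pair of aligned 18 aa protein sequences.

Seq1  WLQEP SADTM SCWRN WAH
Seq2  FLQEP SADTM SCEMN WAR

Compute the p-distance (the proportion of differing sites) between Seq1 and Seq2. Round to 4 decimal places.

0.2222

Differing sites — 1:W/F; 13:W/E; 14:R/M; 18:H/R.
There are 4 differences over 18 sites, so p = 4/18 = 0.2222.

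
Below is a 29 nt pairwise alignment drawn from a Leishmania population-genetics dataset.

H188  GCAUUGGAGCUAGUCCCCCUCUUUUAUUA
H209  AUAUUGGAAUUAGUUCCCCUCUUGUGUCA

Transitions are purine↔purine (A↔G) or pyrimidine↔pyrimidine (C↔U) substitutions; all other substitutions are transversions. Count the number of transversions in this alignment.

1

The sequences differ at positions 1 (G/A, transition), 2 (C/U, transition), 9 (G/A, transition), 10 (C/U, transition), 15 (C/U, transition), 24 (U/G, transversion), 26 (A/G, transition), 28 (U/C, transition).
Of the 8 differences, 7 transitions and 1 transversion, so the answer is 1.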